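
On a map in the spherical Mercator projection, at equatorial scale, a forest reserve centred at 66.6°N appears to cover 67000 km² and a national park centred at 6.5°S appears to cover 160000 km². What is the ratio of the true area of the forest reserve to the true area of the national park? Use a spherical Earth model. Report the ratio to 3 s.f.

0.0669

On Mercator the areal scale is sec²φ, so true area = apparent × cos²φ.
True area of forest reserve: 67000 × cos²(66.6°) = 67000 × 0.1577 = 10570 km².
True area of national park: 160000 × cos²(6.5°) = 160000 × 0.9872 = 157900 km².
Ratio = 10570 / 157900 ≈ 0.0669.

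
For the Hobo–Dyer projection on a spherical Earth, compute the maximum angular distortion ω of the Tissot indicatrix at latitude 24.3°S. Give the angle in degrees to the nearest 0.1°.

Hobo–Dyer is a cylindrical equal-area projection with standard parallels at ±37.5°. A cylindrical equal-area projection with standard parallel φ₀ has meridian scale h = cos φ / cos φ₀ and parallel scale k = cos φ₀ / cos φ (so areas are preserved, h·k = 1).
At 24.3°: h = 1.149, k = 0.8705; principal scales a = 1.149, b = 0.8705.
sin(ω/2) = (a − b)/(a + b) = 0.2783/2.019 = 0.1378, so ω = 2 arcsin(0.1378) ≈ 15.8°.

15.8°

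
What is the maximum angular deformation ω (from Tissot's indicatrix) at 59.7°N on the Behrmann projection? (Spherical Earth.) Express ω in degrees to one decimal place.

The Behrmann projection is cylindrical equal-area with φ₀ = 30°. Cylindrical equal-area (φ₀ = 30°): h = cos φ / cos 30° along meridians, k = cos 30° / cos φ along parallels; h·k = 1.
At 59.7°: h = 0.5826, k = 1.717; principal scales a = 1.717, b = 0.5826.
sin(ω/2) = (a − b)/(a + b) = 1.134/2.299 = 0.4932, so ω = 2 arcsin(0.4932) ≈ 59.1°.

59.1°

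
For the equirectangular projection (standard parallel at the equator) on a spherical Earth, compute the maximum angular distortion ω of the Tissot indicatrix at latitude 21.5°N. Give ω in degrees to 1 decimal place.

4.1°

In the plate carrée (x = Rλ, y = Rφ), meridians are true-scale (h = 1) and parallels are stretched by k = sec φ.
At 21.5°: h = 1.000, k = 1.075; principal scales a = 1.075, b = 1.000.
sin(ω/2) = (a − b)/(a + b) = 0.07479/2.075 = 0.03605, so ω = 2 arcsin(0.03605) ≈ 4.1°.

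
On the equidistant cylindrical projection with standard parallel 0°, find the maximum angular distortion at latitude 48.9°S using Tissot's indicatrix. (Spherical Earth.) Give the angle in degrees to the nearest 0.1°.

23.9°

Plate carrée maps x = Rλ, y = Rφ. The meridian scale is h = 1 and the parallel scale is k = 1/cos φ = sec φ.
At 48.9°: h = 1.000, k = 1.521; principal scales a = 1.521, b = 1.000.
sin(ω/2) = (a − b)/(a + b) = 0.5212/2.521 = 0.2067, so ω = 2 arcsin(0.2067) ≈ 23.9°.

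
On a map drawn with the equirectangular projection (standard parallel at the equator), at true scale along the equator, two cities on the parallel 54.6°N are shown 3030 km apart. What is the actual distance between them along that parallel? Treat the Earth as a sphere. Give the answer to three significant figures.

Plate carrée maps x = Rλ, y = Rφ. The meridian scale is h = 1 and the parallel scale is k = 1/cos φ = sec φ.
Along the parallel at 54.6°, map distances are exaggerated by k = sec 54.6° = 1.726.
True distance = 3030 / 1.726 = 3030 × cos 54.6° ≈ 1760 km.

1760 km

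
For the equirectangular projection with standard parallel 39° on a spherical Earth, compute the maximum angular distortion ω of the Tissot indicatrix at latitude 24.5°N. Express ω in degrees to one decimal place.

9.0°

In the equirectangular projection with standard parallel φ₀ = 39° (x = Rλ cos φ₀, y = Rφ), meridians are true-scale (h = 1) and the parallel scale is k = cos φ₀ / cos φ.
At 24.5°: h = 1.000, k = 0.8540; principal scales a = 1.000, b = 0.8540.
sin(ω/2) = (a − b)/(a + b) = 0.1460/1.854 = 0.07872, so ω = 2 arcsin(0.07872) ≈ 9.0°.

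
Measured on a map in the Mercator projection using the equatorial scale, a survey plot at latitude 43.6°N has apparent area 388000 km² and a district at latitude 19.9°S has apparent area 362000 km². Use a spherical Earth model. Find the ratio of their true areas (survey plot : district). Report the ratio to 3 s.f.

0.636

On Mercator the areal scale is sec²φ, so true area = apparent × cos²φ.
True area of survey plot: 388000 × cos²(43.6°) = 388000 × 0.5244 = 203500 km².
True area of district: 362000 × cos²(19.9°) = 362000 × 0.8841 = 320100 km².
Ratio = 203500 / 320100 ≈ 0.636.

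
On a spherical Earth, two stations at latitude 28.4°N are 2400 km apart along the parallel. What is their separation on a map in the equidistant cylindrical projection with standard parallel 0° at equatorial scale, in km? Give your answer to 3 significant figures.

2730 km

For the equirectangular projection with φ₀ = 0 (plate carrée), h = 1 along meridians and k = sec φ along parallels.
Along the parallel, k = sec 28.4° = 1/0.8796 = 1.137.
Map distance = 2400 × 1.137 ≈ 2730 km.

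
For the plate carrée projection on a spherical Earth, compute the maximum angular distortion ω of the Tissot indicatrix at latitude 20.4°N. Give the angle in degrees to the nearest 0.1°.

In the plate carrée (x = Rλ, y = Rφ), meridians are true-scale (h = 1) and parallels are stretched by k = sec φ.
At 20.4°: h = 1.000, k = 1.067; principal scales a = 1.067, b = 1.000.
sin(ω/2) = (a − b)/(a + b) = 0.06691/2.067 = 0.03237, so ω = 2 arcsin(0.03237) ≈ 3.7°.

3.7°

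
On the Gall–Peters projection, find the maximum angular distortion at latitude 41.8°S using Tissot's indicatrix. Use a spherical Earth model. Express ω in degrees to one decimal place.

6.1°

The Gall–Peters projection is cylindrical equal-area with φ₀ = 45°. For cylindrical equal-area with standard parallel φ₀, h = cos φ / cos φ₀ and k = cos φ₀ / cos φ, so h·k = 1.
At 41.8°: h = 1.054, k = 0.9485; principal scales a = 1.054, b = 0.9485.
sin(ω/2) = (a − b)/(a + b) = 0.1057/2.003 = 0.05279, so ω = 2 arcsin(0.05279) ≈ 6.1°.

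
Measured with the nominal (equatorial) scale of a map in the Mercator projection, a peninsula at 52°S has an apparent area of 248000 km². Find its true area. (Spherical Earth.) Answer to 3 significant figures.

94000 km²

For Mercator, h = k = sec φ (a conformal cylindrical projection has a single point scale, 1/cos φ).
Areal scale = k² = sec²φ = 1/cos²(52°) = 1/0.6157² = 2.638.
True area = apparent / (areal scale) = 248000 / 2.638 ≈ 94000 km².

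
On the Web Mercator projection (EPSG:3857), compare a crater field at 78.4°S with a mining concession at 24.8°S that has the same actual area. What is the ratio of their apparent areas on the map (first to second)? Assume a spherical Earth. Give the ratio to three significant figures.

On Mercator, area is exaggerated by sec²φ = 1/cos²φ.
At 78.4°: sec²(78.4°) = 1/0.2011² = 24.73.
At 24.8°: sec²(24.8°) = 1/0.9078² = 1.214.
Ratio = 24.73/1.214 = cos²(24.8°)/cos²(78.4°) ≈ 20.4.

20.4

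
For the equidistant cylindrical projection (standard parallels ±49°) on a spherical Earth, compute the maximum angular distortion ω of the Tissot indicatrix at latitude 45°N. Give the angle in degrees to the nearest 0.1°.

The equidistant cylindrical projection with φ₀ = 49° has h = 1 (meridians true) and k = cos φ₀ / cos φ along parallels.
At 45°: h = 1.000, k = 0.9278; principal scales a = 1.000, b = 0.9278.
sin(ω/2) = (a − b)/(a + b) = 0.07219/1.928 = 0.03745, so ω = 2 arcsin(0.03745) ≈ 4.3°.

4.3°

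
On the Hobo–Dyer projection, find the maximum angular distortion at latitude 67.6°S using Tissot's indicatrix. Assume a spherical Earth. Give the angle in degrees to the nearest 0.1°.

77.4°

The Hobo–Dyer projection is cylindrical equal-area with φ₀ = 37.5°. Cylindrical equal-area (φ₀ = 37.5°): h = cos φ / cos 37.5° along meridians, k = cos 37.5° / cos φ along parallels; h·k = 1.
At 67.6°: h = 0.4803, k = 2.082; principal scales a = 2.082, b = 0.4803.
sin(ω/2) = (a − b)/(a + b) = 1.602/2.562 = 0.6251, so ω = 2 arcsin(0.6251) ≈ 77.4°.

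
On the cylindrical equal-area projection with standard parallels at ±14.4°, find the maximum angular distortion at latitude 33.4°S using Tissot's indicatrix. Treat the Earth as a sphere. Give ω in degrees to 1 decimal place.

A cylindrical equal-area projection with standard parallel φ₀ has meridian scale h = cos φ / cos φ₀ and parallel scale k = cos φ₀ / cos φ (so areas are preserved, h·k = 1).
At 33.4°: h = 0.8619, k = 1.160; principal scales a = 1.160, b = 0.8619.
sin(ω/2) = (a − b)/(a + b) = 0.2983/2.022 = 0.1475, so ω = 2 arcsin(0.1475) ≈ 17.0°.

17.0°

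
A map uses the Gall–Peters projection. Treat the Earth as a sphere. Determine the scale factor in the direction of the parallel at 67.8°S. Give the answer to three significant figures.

1.87

Gall–Peters is a cylindrical equal-area projection with standard parallels at ±45°. For cylindrical equal-area with standard parallel φ₀, h = cos φ / cos φ₀ and k = cos φ₀ / cos φ, so h·k = 1.
k = cos 45° / cos 67.8° = 0.7071/0.3778 = 1.871.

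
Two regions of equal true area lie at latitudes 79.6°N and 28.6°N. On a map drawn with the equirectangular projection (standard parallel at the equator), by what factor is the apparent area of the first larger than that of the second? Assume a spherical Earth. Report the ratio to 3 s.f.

Plate carrée maps x = Rλ, y = Rφ. The meridian scale is h = 1 and the parallel scale is k = 1/cos φ = sec φ.
Areal scale at 79.6°: h·k = 1.000 × 5.540 = 5.540.
Areal scale at 28.6°: h·k = 1.000 × 1.139 = 1.139.
Ratio = 5.540/1.139 ≈ 4.86.

4.86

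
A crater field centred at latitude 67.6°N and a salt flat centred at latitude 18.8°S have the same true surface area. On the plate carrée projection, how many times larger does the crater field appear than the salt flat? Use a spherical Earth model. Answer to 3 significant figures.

2.48

In the plate carrée (x = Rλ, y = Rφ), meridians are true-scale (h = 1) and parallels are stretched by k = sec φ.
Areal scale at 67.6°: h·k = 1.000 × 2.624 = 2.624.
Areal scale at 18.8°: h·k = 1.000 × 1.056 = 1.056.
Ratio = 2.624/1.056 ≈ 2.48.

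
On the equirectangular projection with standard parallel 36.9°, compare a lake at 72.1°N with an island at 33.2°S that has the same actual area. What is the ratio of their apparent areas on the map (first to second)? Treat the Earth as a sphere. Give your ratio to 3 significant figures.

With standard parallel φ₀ = 36.9°, the equirectangular projection gives x = Rλ cos φ₀, y = Rφ, so h = 1 and k = cos 36.9° / cos φ.
Areal scale at 72.1°: h·k = 1.000 × 2.602 = 2.602.
Areal scale at 33.2°: h·k = 1.000 × 0.9557 = 0.9557.
Ratio = 2.602/0.9557 ≈ 2.72.

2.72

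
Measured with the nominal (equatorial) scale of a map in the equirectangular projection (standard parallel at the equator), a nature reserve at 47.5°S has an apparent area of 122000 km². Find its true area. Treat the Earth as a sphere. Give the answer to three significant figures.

Plate carrée maps x = Rλ, y = Rφ. The meridian scale is h = 1 and the parallel scale is k = 1/cos φ = sec φ.
Areal scale = h·k = 1 × sec φ; at 47.5°, h = 1.000, k = 1.480, so h·k = 1.480.
True area = apparent / (areal scale) = 122000 / 1.480 ≈ 82400 km².

82400 km²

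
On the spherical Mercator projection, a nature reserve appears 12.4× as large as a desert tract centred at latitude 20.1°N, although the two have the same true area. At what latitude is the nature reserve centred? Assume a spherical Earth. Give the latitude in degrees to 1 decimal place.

Mercator areal scale is sec²φ, so apparent-area ratio = sec²φ₁ / sec²φ₂ = cos²φ₂ / cos²φ₁.
cos²φ₂ / cos²φ₁ = 12.4  ⇒  cos φ₁ = cos 20.1° / √12.4 = 0.9391/3.521 = 0.2667.
φ₁ = arccos(0.2667) ≈ 74.5°.

74.5°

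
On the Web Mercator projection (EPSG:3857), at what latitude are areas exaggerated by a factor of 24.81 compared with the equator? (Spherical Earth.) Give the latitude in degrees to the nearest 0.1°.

78.4°

Mercator areal scale is sec²φ.
sec²φ = 24.81  ⇒  cos²φ = 0.04031  ⇒  cos φ = 0.2008.
φ = arccos(0.2008) ≈ 78.4°.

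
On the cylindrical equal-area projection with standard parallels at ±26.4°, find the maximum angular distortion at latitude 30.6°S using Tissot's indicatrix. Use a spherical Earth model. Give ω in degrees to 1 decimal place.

Cylindrical equal-area (φ₀ = 26.4°): h = cos φ / cos 26.4° along meridians, k = cos 26.4° / cos φ along parallels; h·k = 1.
At 30.6°: h = 0.9610, k = 1.041; principal scales a = 1.041, b = 0.9610.
sin(ω/2) = (a − b)/(a + b) = 0.07967/2.002 = 0.03980, so ω = 2 arcsin(0.03980) ≈ 4.6°.

4.6°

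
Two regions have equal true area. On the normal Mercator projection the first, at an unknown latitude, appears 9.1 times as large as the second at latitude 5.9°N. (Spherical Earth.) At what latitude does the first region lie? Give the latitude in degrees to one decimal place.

70.7°

Mercator areal scale is sec²φ, so apparent-area ratio = sec²φ₁ / sec²φ₂ = cos²φ₂ / cos²φ₁.
cos²φ₂ / cos²φ₁ = 9.1  ⇒  cos φ₁ = cos 5.9° / √9.1 = 0.9947/3.017 = 0.3297.
φ₁ = arccos(0.3297) ≈ 70.7°.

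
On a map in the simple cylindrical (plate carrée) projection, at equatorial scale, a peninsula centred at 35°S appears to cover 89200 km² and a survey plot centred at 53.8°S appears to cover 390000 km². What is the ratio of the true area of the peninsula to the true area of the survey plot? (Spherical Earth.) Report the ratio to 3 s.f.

0.317

Plate carrée has h = 1 and k = sec φ, giving areal scale sec φ; true area = (apparent area) · cos φ.
True area of peninsula: 89200 × cos(35°) = 89200 × 0.8192 = 73070 km².
True area of survey plot: 390000 × cos(53.8°) = 390000 × 0.5906 = 230300 km².
Ratio = 73070 / 230300 ≈ 0.317.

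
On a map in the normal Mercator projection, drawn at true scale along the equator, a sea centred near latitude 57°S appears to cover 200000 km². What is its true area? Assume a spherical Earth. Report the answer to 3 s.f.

59300 km²

Mercator is conformal, so the point scale is isotropic: h = k = sec φ = 1/cos φ.
Areal scale = k² = sec²φ = 1/cos²(57°) = 1/0.5446² = 3.371.
True area = apparent / (areal scale) = 200000 / 3.371 ≈ 59300 km².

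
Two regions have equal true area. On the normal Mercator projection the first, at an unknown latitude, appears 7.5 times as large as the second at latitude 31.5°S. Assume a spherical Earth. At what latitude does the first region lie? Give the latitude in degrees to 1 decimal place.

For equal true areas on Mercator, apparent areas scale as sec²φ, so the ratio is cos²φ₂ / cos²φ₁.
cos²φ₂ / cos²φ₁ = 7.5  ⇒  cos φ₁ = cos 31.5° / √7.5 = 0.8526/2.739 = 0.3113.
φ₁ = arccos(0.3113) ≈ 71.9°.

71.9°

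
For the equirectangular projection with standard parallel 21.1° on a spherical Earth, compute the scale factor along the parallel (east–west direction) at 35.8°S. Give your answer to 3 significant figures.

In the equirectangular projection with standard parallel φ₀ = 21.1° (x = Rλ cos φ₀, y = Rφ), meridians are true-scale (h = 1) and the parallel scale is k = cos φ₀ / cos φ.
k = cos 21.1° / cos 35.8° = 0.9330/0.8111 = 1.150.

1.15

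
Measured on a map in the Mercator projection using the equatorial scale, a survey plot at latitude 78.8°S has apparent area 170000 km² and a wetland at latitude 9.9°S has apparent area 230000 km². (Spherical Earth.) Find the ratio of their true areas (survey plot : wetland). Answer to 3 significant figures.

0.0287

Mercator's areal exaggeration is sec²φ; hence true area = (apparent area) · cos²φ.
True area of survey plot: 170000 × cos²(78.8°) = 170000 × 0.03773 = 6414 km².
True area of wetland: 230000 × cos²(9.9°) = 230000 × 0.9704 = 223200 km².
Ratio = 6414 / 223200 ≈ 0.0287.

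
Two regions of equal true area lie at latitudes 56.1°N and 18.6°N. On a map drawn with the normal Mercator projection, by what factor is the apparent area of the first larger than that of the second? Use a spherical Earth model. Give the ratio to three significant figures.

2.89

Mercator is conformal with k = sec φ, so areal scale = k² = sec²φ.
At 56.1°: sec²(56.1°) = 1/0.5577² = 3.215.
At 18.6°: sec²(18.6°) = 1/0.9478² = 1.113.
Ratio = 3.215/1.113 = cos²(18.6°)/cos²(56.1°) ≈ 2.89.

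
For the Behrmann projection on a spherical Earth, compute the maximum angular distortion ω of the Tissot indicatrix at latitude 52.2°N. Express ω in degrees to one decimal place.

38.8°

Behrmann is a cylindrical equal-area projection with standard parallels at ±30°. A cylindrical equal-area projection with standard parallel φ₀ has meridian scale h = cos φ / cos φ₀ and parallel scale k = cos φ₀ / cos φ (so areas are preserved, h·k = 1).
At 52.2°: h = 0.7077, k = 1.413; principal scales a = 1.413, b = 0.7077.
sin(ω/2) = (a − b)/(a + b) = 0.7053/2.121 = 0.3326, so ω = 2 arcsin(0.3326) ≈ 38.8°.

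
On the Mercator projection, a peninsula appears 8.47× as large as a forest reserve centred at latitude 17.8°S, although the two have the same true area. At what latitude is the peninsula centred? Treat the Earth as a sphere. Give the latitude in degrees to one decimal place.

Mercator areal scale is sec²φ, so apparent-area ratio = sec²φ₁ / sec²φ₂ = cos²φ₂ / cos²φ₁.
cos²φ₂ / cos²φ₁ = 8.47  ⇒  cos φ₁ = cos 17.8° / √8.47 = 0.9521/2.910 = 0.3272.
φ₁ = arccos(0.3272) ≈ 70.9°.

70.9°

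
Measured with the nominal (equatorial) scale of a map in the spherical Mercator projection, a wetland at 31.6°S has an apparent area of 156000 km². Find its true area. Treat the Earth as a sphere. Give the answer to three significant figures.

Mercator is conformal, so the point scale is isotropic: h = k = sec φ = 1/cos φ.
Areal scale = k² = sec²φ = 1/cos²(31.6°) = 1/0.8517² = 1.378.
True area = apparent / (areal scale) = 156000 / 1.378 ≈ 113000 km².

113000 km²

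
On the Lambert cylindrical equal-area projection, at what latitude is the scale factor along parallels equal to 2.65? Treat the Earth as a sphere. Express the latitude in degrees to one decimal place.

The Lambert cylindrical equal-area projection is the cylindrical equal-area projection with its standard parallel at the equator (φ₀ = 0). Cylindrical equal-area (φ₀ = 0°): h = cos φ / cos 0° along meridians, k = cos 0° / cos φ along parallels; h·k = 1.
k = cos φ₀ / cos φ = 2.65  ⇒  cos φ = cos 0° / 2.65 = 0.3774.
φ = arccos(0.3774) ≈ 67.8°.

67.8°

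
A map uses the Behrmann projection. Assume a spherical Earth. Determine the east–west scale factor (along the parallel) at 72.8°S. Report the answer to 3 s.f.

2.93

The Behrmann projection is cylindrical equal-area with φ₀ = 30°. Cylindrical equal-area (φ₀ = 30°): h = cos φ / cos 30° along meridians, k = cos 30° / cos φ along parallels; h·k = 1.
k = cos 30° / cos 72.8° = 0.8660/0.2957 = 2.929.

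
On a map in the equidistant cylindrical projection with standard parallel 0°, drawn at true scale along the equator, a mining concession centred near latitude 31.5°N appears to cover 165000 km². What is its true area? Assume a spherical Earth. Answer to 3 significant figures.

141000 km²

For the equirectangular projection with φ₀ = 0 (plate carrée), h = 1 along meridians and k = sec φ along parallels.
Areal scale = h·k = 1 × sec φ; at 31.5°, h = 1.000, k = 1.173, so h·k = 1.173.
True area = apparent / (areal scale) = 165000 / 1.173 ≈ 141000 km².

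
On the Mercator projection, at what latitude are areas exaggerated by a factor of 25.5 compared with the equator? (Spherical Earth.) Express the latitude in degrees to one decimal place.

Mercator areal scale is sec²φ.
sec²φ = 25.5  ⇒  cos²φ = 0.03922  ⇒  cos φ = 0.1980.
φ = arccos(0.1980) ≈ 78.6°.

78.6°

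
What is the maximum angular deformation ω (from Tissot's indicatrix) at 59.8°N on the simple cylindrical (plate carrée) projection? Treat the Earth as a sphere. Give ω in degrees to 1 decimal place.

38.6°

For the equirectangular projection with φ₀ = 0 (plate carrée), h = 1 along meridians and k = sec φ along parallels.
At 59.8°: h = 1.000, k = 1.988; principal scales a = 1.988, b = 1.000.
sin(ω/2) = (a − b)/(a + b) = 0.9880/2.988 = 0.3307, so ω = 2 arcsin(0.3307) ≈ 38.6°.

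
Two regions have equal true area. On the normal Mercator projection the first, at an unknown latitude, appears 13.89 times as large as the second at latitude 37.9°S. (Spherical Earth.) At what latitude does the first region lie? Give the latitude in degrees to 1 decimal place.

77.8°

On Mercator, (apparent₁)/(apparent₂) = sec²φ₁ / sec²φ₂ when true areas are equal.
cos²φ₂ / cos²φ₁ = 13.89  ⇒  cos φ₁ = cos 37.9° / √13.89 = 0.7891/3.727 = 0.2117.
φ₁ = arccos(0.2117) ≈ 77.8°.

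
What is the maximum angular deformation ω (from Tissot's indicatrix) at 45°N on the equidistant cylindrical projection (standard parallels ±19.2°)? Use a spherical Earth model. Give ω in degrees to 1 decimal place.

16.5°

With standard parallel φ₀ = 19.2°, the equirectangular projection gives x = Rλ cos φ₀, y = Rφ, so h = 1 and k = cos 19.2° / cos φ.
At 45°: h = 1.000, k = 1.336; principal scales a = 1.336, b = 1.000.
sin(ω/2) = (a − b)/(a + b) = 0.3355/2.336 = 0.1437, so ω = 2 arcsin(0.1437) ≈ 16.5°.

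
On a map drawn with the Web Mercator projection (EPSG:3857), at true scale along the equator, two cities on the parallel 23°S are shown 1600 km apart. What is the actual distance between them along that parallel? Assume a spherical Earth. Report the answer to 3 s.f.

1470 km

For Mercator, h = k = sec φ (a conformal cylindrical projection has a single point scale, 1/cos φ).
Along the parallel at 23°, map distances are exaggerated by k = sec 23° = 1.086.
True distance = 1600 / 1.086 = 1600 × cos 23° ≈ 1470 km.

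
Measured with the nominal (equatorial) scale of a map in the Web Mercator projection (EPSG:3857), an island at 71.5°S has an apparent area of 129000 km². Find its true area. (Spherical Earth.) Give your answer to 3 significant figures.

13000 km²

For Mercator, h = k = sec φ (a conformal cylindrical projection has a single point scale, 1/cos φ).
Areal scale = k² = sec²φ = 1/cos²(71.5°) = 1/0.3173² = 9.932.
True area = apparent / (areal scale) = 129000 / 9.932 ≈ 13000 km².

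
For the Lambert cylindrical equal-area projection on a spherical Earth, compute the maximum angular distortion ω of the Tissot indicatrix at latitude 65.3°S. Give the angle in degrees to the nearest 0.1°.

89.3°

The Lambert cylindrical equal-area projection is the cylindrical equal-area projection with its standard parallel at the equator (φ₀ = 0). Cylindrical equal-area (φ₀ = 0°): h = cos φ / cos 0° along meridians, k = cos 0° / cos φ along parallels; h·k = 1.
At 65.3°: h = 0.4179, k = 2.393; principal scales a = 2.393, b = 0.4179.
sin(ω/2) = (a − b)/(a + b) = 1.975/2.811 = 0.7027, so ω = 2 arcsin(0.7027) ≈ 89.3°.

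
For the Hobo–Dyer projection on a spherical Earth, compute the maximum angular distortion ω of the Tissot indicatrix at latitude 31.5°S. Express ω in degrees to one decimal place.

The Hobo–Dyer projection is cylindrical equal-area with φ₀ = 37.5°. A cylindrical equal-area projection with standard parallel φ₀ has meridian scale h = cos φ / cos φ₀ and parallel scale k = cos φ₀ / cos φ (so areas are preserved, h·k = 1).
At 31.5°: h = 1.075, k = 0.9305; principal scales a = 1.075, b = 0.9305.
sin(ω/2) = (a − b)/(a + b) = 0.1443/2.005 = 0.07194, so ω = 2 arcsin(0.07194) ≈ 8.3°.

8.3°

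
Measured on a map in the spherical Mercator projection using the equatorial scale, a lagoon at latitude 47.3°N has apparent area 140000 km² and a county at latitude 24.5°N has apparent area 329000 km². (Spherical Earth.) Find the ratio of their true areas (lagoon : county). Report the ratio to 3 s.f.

0.236

Since Mercator area scale is 1/cos²φ, the true area equals the apparent area multiplied by cos²φ.
True area of lagoon: 140000 × cos²(47.3°) = 140000 × 0.4599 = 64390 km².
True area of county: 329000 × cos²(24.5°) = 329000 × 0.8280 = 272400 km².
Ratio = 64390 / 272400 ≈ 0.236.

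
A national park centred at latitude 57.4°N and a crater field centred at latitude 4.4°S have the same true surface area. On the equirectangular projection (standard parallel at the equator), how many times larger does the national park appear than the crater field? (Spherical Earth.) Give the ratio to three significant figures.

1.85

Plate carrée maps x = Rλ, y = Rφ. The meridian scale is h = 1 and the parallel scale is k = 1/cos φ = sec φ.
Areal scale at 57.4°: h·k = 1.000 × 1.856 = 1.856.
Areal scale at 4.4°: h·k = 1.000 × 1.003 = 1.003.
Ratio = 1.856/1.003 ≈ 1.85.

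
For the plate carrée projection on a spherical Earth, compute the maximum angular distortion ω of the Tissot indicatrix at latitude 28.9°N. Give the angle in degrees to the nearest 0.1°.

7.6°

In the plate carrée (x = Rλ, y = Rφ), meridians are true-scale (h = 1) and parallels are stretched by k = sec φ.
At 28.9°: h = 1.000, k = 1.142; principal scales a = 1.142, b = 1.000.
sin(ω/2) = (a − b)/(a + b) = 0.1423/2.142 = 0.06640, so ω = 2 arcsin(0.06640) ≈ 7.6°.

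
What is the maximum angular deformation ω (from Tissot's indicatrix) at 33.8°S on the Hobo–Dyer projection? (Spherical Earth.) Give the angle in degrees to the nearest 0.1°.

5.3°

Hobo–Dyer is a cylindrical equal-area projection with standard parallels at ±37.5°. A cylindrical equal-area projection with standard parallel φ₀ has meridian scale h = cos φ / cos φ₀ and parallel scale k = cos φ₀ / cos φ (so areas are preserved, h·k = 1).
At 33.8°: h = 1.047, k = 0.9547; principal scales a = 1.047, b = 0.9547.
sin(ω/2) = (a − b)/(a + b) = 0.09272/2.002 = 0.04631, so ω = 2 arcsin(0.04631) ≈ 5.3°.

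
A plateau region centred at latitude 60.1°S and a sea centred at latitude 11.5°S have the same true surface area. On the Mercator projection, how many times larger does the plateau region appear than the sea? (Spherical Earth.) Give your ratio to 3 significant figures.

On Mercator, area is exaggerated by sec²φ = 1/cos²φ.
At 60.1°: sec²(60.1°) = 1/0.4985² = 4.024.
At 11.5°: sec²(11.5°) = 1/0.9799² = 1.041.
Ratio = 4.024/1.041 = cos²(11.5°)/cos²(60.1°) ≈ 3.86.

3.86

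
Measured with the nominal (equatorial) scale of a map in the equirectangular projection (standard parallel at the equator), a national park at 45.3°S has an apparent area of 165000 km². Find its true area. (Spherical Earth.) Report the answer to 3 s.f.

116000 km²

In the plate carrée (x = Rλ, y = Rφ), meridians are true-scale (h = 1) and parallels are stretched by k = sec φ.
Areal scale = h·k = 1 × sec φ; at 45.3°, h = 1.000, k = 1.422, so h·k = 1.422.
True area = apparent / (areal scale) = 165000 / 1.422 ≈ 116000 km².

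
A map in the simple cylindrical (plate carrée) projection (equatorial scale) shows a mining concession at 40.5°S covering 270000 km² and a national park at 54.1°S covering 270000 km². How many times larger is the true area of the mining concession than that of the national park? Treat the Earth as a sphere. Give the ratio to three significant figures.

Plate carrée has h = 1 and k = sec φ, giving areal scale sec φ; true area = (apparent area) · cos φ.
True area of mining concession: 270000 × cos(40.5°) = 270000 × 0.7604 = 205300 km².
True area of national park: 270000 × cos(54.1°) = 270000 × 0.5864 = 158300 km².
Ratio = 205300 / 158300 ≈ 1.30.

1.30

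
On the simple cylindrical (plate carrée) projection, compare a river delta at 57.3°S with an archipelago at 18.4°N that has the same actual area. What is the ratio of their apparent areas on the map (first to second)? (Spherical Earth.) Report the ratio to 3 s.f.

For the equirectangular projection with φ₀ = 0 (plate carrée), h = 1 along meridians and k = sec φ along parallels.
Areal scale at 57.3°: h·k = 1.000 × 1.851 = 1.851.
Areal scale at 18.4°: h·k = 1.000 × 1.054 = 1.054.
Ratio = 1.851/1.054 ≈ 1.76.

1.76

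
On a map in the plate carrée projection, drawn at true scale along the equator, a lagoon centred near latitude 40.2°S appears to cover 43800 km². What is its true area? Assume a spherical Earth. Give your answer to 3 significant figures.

In the plate carrée (x = Rλ, y = Rφ), meridians are true-scale (h = 1) and parallels are stretched by k = sec φ.
Areal scale = h·k = 1 × sec φ; at 40.2°, h = 1.000, k = 1.309, so h·k = 1.309.
True area = apparent / (areal scale) = 43800 / 1.309 ≈ 33500 km².

33500 km²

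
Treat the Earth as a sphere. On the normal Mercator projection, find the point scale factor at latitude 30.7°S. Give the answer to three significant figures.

1.16

For Mercator, h = k = sec φ (a conformal cylindrical projection has a single point scale, 1/cos φ).
k = 1/cos 30.7° = 1/0.8599 = 1.163.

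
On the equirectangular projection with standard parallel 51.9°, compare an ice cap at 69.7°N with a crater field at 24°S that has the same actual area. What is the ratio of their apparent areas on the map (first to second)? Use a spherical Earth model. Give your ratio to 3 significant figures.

2.63

The equidistant cylindrical projection with φ₀ = 51.9° has h = 1 (meridians true) and k = cos φ₀ / cos φ along parallels.
Areal scale at 69.7°: h·k = 1.000 × 1.779 = 1.779.
Areal scale at 24°: h·k = 1.000 × 0.6754 = 0.6754.
Ratio = 1.779/0.6754 ≈ 2.63.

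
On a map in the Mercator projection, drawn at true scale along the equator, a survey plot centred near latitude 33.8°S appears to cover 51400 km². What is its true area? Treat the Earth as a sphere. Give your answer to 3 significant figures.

35500 km²

For Mercator, h = k = sec φ (a conformal cylindrical projection has a single point scale, 1/cos φ).
Areal scale = k² = sec²φ = 1/cos²(33.8°) = 1/0.8310² = 1.448.
True area = apparent / (areal scale) = 51400 / 1.448 ≈ 35500 km².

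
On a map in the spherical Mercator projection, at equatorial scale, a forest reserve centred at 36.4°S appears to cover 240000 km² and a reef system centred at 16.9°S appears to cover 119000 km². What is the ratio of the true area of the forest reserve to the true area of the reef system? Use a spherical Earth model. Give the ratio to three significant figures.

1.43

On Mercator the areal scale is sec²φ, so true area = apparent × cos²φ.
True area of forest reserve: 240000 × cos²(36.4°) = 240000 × 0.6479 = 155500 km².
True area of reef system: 119000 × cos²(16.9°) = 119000 × 0.9155 = 108900 km².
Ratio = 155500 / 108900 ≈ 1.43.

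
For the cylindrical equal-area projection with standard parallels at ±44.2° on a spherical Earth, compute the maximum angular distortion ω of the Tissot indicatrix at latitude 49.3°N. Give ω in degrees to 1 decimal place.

A cylindrical equal-area projection with standard parallel φ₀ has meridian scale h = cos φ / cos φ₀ and parallel scale k = cos φ₀ / cos φ (so areas are preserved, h·k = 1).
At 49.3°: h = 0.9096, k = 1.099; principal scales a = 1.099, b = 0.9096.
sin(ω/2) = (a − b)/(a + b) = 0.1898/2.009 = 0.09447, so ω = 2 arcsin(0.09447) ≈ 10.8°.

10.8°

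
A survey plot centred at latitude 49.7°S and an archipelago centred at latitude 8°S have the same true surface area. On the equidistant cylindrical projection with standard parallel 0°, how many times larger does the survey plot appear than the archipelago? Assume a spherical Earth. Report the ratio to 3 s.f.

For the equirectangular projection with φ₀ = 0 (plate carrée), h = 1 along meridians and k = sec φ along parallels.
Areal scale at 49.7°: h·k = 1.000 × 1.546 = 1.546.
Areal scale at 8°: h·k = 1.000 × 1.010 = 1.010.
Ratio = 1.546/1.010 ≈ 1.53.

1.53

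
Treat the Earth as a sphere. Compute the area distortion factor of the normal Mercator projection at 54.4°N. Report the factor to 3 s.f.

The Mercator projection is conformal; its linear scale factor is the same in every direction and equals sec φ = 1/cos φ.
Areal scale = k² = sec²φ = 1/cos²(54.4°) = 1/0.5821² = 2.951.

2.95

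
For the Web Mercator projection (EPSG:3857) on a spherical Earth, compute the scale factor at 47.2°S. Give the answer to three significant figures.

For Mercator, h = k = sec φ (a conformal cylindrical projection has a single point scale, 1/cos φ).
k = 1/cos 47.2° = 1/0.6794 = 1.472.

1.47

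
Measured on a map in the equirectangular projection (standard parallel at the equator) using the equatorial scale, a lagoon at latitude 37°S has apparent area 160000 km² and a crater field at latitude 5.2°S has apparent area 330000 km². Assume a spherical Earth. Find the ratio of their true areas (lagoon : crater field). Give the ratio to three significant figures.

On the plate carrée, areal scale = h·k = 1 × sec φ, so true area = apparent × cos φ.
True area of lagoon: 160000 × cos(37°) = 160000 × 0.7986 = 127800 km².
True area of crater field: 330000 × cos(5.2°) = 330000 × 0.9959 = 328600 km².
Ratio = 127800 / 328600 ≈ 0.389.

0.389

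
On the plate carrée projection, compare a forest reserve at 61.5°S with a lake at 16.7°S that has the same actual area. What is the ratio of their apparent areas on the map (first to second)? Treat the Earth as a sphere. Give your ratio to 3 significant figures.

Plate carrée maps x = Rλ, y = Rφ. The meridian scale is h = 1 and the parallel scale is k = 1/cos φ = sec φ.
Areal scale at 61.5°: h·k = 1.000 × 2.096 = 2.096.
Areal scale at 16.7°: h·k = 1.000 × 1.044 = 1.044.
Ratio = 2.096/1.044 ≈ 2.01.

2.01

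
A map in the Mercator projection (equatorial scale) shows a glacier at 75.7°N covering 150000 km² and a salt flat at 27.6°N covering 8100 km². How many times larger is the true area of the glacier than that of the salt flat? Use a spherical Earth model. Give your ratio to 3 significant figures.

1.44

Mercator's areal exaggeration is sec²φ; hence true area = (apparent area) · cos²φ.
True area of glacier: 150000 × cos²(75.7°) = 150000 × 0.06101 = 9151 km².
True area of salt flat: 8100 × cos²(27.6°) = 8100 × 0.7854 = 6361 km².
Ratio = 9151 / 6361 ≈ 1.44.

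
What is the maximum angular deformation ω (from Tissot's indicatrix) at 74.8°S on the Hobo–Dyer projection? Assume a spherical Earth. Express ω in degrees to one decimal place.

106.8°

The Hobo–Dyer projection is cylindrical equal-area with φ₀ = 37.5°. A cylindrical equal-area projection with standard parallel φ₀ has meridian scale h = cos φ / cos φ₀ and parallel scale k = cos φ₀ / cos φ (so areas are preserved, h·k = 1).
At 74.8°: h = 0.3305, k = 3.026; principal scales a = 3.026, b = 0.3305.
sin(ω/2) = (a − b)/(a + b) = 2.695/3.356 = 0.8031, so ω = 2 arcsin(0.8031) ≈ 106.8°.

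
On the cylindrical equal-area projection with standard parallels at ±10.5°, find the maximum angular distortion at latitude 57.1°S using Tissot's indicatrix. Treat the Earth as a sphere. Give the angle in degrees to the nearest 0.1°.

Cylindrical equal-area (φ₀ = 10.5°): h = cos φ / cos 10.5° along meridians, k = cos 10.5° / cos φ along parallels; h·k = 1.
At 57.1°: h = 0.5524, k = 1.810; principal scales a = 1.810, b = 0.5524.
sin(ω/2) = (a − b)/(a + b) = 1.258/2.363 = 0.5324, so ω = 2 arcsin(0.5324) ≈ 64.3°.

64.3°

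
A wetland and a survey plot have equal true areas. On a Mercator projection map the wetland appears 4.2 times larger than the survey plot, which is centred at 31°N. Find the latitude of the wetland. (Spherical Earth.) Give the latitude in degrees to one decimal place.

65.3°

Mercator areal scale is sec²φ, so apparent-area ratio = sec²φ₁ / sec²φ₂ = cos²φ₂ / cos²φ₁.
cos²φ₂ / cos²φ₁ = 4.2  ⇒  cos φ₁ = cos 31° / √4.2 = 0.8572/2.049 = 0.4183.
φ₁ = arccos(0.4183) ≈ 65.3°.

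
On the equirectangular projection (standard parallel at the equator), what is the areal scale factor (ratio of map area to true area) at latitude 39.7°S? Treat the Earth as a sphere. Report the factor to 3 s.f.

For the equirectangular projection with φ₀ = 0 (plate carrée), h = 1 along meridians and k = sec φ along parallels.
Areal scale = h·k = 1 × sec φ; at 39.7°, h = 1.000, k = 1.300, so h·k = 1.300.

1.30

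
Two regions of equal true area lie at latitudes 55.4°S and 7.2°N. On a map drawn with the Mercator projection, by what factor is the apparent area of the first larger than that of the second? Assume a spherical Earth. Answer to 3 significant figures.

3.05

On Mercator, area is exaggerated by sec²φ = 1/cos²φ.
At 55.4°: sec²(55.4°) = 1/0.5678² = 3.101.
At 7.2°: sec²(7.2°) = 1/0.9921² = 1.016.
Ratio = 3.101/1.016 = cos²(7.2°)/cos²(55.4°) ≈ 3.05.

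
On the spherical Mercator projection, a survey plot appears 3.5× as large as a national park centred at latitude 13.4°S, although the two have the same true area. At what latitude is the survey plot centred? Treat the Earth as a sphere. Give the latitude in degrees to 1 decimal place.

For equal true areas on Mercator, apparent areas scale as sec²φ, so the ratio is cos²φ₂ / cos²φ₁.
cos²φ₂ / cos²φ₁ = 3.5  ⇒  cos φ₁ = cos 13.4° / √3.5 = 0.9728/1.871 = 0.5200.
φ₁ = arccos(0.5200) ≈ 58.7°.

58.7°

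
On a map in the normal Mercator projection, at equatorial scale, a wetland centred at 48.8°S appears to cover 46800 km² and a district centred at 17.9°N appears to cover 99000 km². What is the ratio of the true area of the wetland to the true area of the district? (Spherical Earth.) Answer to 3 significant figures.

Since Mercator area scale is 1/cos²φ, the true area equals the apparent area multiplied by cos²φ.
True area of wetland: 46800 × cos²(48.8°) = 46800 × 0.4339 = 20310 km².
True area of district: 99000 × cos²(17.9°) = 99000 × 0.9055 = 89650 km².
Ratio = 20310 / 89650 ≈ 0.227.

0.227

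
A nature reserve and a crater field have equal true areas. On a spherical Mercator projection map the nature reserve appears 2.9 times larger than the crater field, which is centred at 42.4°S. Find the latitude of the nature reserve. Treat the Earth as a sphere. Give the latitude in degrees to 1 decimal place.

On Mercator, (apparent₁)/(apparent₂) = sec²φ₁ / sec²φ₂ when true areas are equal.
cos²φ₂ / cos²φ₁ = 2.9  ⇒  cos φ₁ = cos 42.4° / √2.9 = 0.7385/1.703 = 0.4336.
φ₁ = arccos(0.4336) ≈ 64.3°.

64.3°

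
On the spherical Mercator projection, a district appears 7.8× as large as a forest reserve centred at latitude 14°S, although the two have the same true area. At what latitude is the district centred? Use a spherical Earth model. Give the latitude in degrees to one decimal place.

For equal true areas on Mercator, apparent areas scale as sec²φ, so the ratio is cos²φ₂ / cos²φ₁.
cos²φ₂ / cos²φ₁ = 7.8  ⇒  cos φ₁ = cos 14° / √7.8 = 0.9703/2.793 = 0.3474.
φ₁ = arccos(0.3474) ≈ 69.7°.

69.7°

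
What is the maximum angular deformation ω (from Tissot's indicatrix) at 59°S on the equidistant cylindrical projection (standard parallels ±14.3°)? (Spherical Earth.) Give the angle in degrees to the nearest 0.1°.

In the equirectangular projection with standard parallel φ₀ = 14.3° (x = Rλ cos φ₀, y = Rφ), meridians are true-scale (h = 1) and the parallel scale is k = cos φ₀ / cos φ.
At 59°: h = 1.000, k = 1.881; principal scales a = 1.881, b = 1.000.
sin(ω/2) = (a − b)/(a + b) = 0.8814/2.881 = 0.3059, so ω = 2 arcsin(0.3059) ≈ 35.6°.

35.6°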